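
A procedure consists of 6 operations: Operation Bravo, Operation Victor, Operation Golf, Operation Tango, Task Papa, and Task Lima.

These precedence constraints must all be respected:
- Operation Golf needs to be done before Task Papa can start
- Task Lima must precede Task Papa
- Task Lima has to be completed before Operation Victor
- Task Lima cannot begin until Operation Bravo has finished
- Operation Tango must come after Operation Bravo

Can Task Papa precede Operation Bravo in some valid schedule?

No

There is a dependency chain Operation Bravo → Task Lima → Task Papa, so Task Papa always comes after Operation Bravo.
Hence Task Papa can never be scheduled before Operation Bravo.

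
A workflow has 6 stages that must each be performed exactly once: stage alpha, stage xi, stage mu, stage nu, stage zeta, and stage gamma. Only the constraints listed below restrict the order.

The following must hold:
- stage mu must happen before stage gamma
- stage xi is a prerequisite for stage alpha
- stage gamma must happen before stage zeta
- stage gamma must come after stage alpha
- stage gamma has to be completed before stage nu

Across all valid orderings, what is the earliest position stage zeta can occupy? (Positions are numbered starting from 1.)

Working backwards through the constraints from stage zeta, its full set of required predecessors is stage alpha, stage xi, stage mu, stage gamma — 4 of them.
So at minimum 4 stages come before stage zeta, putting stage zeta no earlier than position 5. That position is achievable by scheduling exactly those predecessors first.

5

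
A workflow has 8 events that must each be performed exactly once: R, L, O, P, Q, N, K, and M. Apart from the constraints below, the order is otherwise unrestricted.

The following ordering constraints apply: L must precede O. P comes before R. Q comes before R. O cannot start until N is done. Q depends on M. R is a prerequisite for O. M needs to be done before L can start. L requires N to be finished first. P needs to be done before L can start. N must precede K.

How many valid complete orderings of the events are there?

177

The events with no prerequisites are P, N, M; any of them can be placed first.
Enumerating by repeatedly choosing an available event (one whose prerequisites are all placed) gives 177 distinct complete orderings.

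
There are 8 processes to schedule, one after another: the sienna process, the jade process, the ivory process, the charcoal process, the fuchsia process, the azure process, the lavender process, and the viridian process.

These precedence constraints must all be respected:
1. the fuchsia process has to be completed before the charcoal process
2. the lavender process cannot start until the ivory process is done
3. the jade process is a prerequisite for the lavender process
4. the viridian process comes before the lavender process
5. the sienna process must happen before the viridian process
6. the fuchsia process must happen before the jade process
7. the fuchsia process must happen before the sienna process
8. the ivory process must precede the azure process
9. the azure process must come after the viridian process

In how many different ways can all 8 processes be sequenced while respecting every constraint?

231

2 processes have no prerequisites (the ivory process, the fuchsia process), so any of them could come first.
Enumerating by repeatedly choosing an available process (one whose prerequisites are all placed) gives 231 distinct complete orderings.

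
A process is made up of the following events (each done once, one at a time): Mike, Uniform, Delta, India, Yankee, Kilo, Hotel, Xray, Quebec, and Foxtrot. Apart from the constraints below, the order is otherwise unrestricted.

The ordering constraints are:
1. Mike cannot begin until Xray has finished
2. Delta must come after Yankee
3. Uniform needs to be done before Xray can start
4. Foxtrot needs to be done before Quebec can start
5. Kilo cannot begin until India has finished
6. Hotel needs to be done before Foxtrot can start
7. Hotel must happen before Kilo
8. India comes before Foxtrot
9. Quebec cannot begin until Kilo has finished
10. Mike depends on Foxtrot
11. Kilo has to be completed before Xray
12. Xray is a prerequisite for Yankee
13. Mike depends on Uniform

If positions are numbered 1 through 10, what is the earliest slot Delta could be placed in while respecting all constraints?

7

The events that are forced before Delta, directly or transitively, are Uniform, India, Yankee, Kilo, Hotel, Xray. That's 6 events.
So at minimum 6 events come before Delta, putting Delta no earlier than position 7. That position is achievable by scheduling exactly those predecessors first.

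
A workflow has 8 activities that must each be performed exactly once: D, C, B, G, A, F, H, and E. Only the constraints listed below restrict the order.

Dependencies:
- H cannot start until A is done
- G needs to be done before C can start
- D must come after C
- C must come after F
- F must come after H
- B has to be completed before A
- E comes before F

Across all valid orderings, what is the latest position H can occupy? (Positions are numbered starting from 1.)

5

Following every chain forward from H, the activities that must come later are D, C, F — 3 of them.
So at least 3 activities follow H, putting H no later than position 5. That position is achievable by scheduling everything else first.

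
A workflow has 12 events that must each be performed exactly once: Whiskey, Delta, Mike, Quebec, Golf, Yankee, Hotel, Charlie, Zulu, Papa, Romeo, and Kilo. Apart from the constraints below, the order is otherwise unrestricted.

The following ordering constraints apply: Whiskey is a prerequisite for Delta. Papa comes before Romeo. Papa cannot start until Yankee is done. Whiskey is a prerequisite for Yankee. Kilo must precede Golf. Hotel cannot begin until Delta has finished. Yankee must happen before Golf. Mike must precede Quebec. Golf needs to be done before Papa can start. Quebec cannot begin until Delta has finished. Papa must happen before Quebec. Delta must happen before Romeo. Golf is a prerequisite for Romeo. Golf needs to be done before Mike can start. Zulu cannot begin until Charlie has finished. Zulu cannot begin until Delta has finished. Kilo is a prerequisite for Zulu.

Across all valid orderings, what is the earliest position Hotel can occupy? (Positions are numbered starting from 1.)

3

Every event that must precede Hotel has to come before it. Tracing all chains that end at Hotel, those events are: Whiskey, Delta — 2 in total.
With 2 mandatory predecessors, the earliest Hotel can sit is position 2+1 = 3, and placing just those 2 first achieves it.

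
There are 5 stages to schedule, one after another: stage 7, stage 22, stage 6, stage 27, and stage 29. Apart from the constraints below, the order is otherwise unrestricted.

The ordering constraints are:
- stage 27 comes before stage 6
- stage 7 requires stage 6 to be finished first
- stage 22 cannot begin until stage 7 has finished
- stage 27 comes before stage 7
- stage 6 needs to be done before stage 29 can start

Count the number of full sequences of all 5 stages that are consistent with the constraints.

Stage 27 is the only stage with nothing required before it, so every ordering starts there.
Enumerating by repeatedly choosing an available stage (one whose prerequisites are all placed) gives 3 distinct complete orderings.

3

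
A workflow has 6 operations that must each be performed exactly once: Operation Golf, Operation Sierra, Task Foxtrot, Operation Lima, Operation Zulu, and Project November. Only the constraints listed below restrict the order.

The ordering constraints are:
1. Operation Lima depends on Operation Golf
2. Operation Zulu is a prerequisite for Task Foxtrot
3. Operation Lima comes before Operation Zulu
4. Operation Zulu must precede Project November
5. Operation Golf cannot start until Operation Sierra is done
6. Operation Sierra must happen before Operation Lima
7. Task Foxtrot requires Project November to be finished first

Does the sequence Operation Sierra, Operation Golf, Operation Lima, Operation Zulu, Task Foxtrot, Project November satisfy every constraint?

In the proposed order, Task Foxtrot appears before Project November.
But one of the constraints requires Project November before Task Foxtrot, so this ordering violates it.

No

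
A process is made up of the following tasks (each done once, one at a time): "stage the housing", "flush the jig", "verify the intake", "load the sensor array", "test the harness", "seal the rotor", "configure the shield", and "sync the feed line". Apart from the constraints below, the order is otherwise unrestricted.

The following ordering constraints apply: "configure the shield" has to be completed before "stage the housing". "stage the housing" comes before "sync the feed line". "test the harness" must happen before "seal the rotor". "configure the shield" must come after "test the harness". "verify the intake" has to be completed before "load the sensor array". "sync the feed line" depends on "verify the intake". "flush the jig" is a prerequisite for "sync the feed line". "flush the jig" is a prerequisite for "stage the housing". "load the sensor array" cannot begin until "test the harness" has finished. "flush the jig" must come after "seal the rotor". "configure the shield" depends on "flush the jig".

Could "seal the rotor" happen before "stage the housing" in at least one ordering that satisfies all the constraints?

"seal the rotor" is actually forced before "stage the housing" by the constraints, so certainly some valid ordering has "seal the rotor" first.

Yes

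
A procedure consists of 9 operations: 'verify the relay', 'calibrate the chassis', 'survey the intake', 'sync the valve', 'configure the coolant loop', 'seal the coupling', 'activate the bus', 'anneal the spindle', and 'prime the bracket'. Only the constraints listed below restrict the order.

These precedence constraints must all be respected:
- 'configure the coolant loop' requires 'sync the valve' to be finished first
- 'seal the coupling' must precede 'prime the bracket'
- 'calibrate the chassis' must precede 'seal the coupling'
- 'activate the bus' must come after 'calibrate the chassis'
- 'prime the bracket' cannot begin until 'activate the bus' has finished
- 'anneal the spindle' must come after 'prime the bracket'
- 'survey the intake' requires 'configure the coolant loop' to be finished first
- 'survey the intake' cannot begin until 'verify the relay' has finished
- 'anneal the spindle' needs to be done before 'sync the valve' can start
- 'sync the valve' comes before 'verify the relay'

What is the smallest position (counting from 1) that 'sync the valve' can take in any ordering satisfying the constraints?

Every operation that must precede 'sync the valve' has to come before it. Tracing all chains that end at 'sync the valve', those operations are: 'calibrate the chassis', 'seal the coupling', 'activate the bus', 'anneal the spindle', 'prime the bracket' — 5 in total.
With 5 mandatory predecessors, the earliest 'sync the valve' can sit is position 5+1 = 6, and placing just those 5 first achieves it.

6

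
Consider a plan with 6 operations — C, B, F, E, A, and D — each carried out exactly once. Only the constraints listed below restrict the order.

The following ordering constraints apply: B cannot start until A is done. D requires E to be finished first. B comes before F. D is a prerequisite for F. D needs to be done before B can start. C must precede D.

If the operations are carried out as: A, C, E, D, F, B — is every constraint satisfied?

Here B comes after F.
Since B is required before F, the ordering is invalid.

No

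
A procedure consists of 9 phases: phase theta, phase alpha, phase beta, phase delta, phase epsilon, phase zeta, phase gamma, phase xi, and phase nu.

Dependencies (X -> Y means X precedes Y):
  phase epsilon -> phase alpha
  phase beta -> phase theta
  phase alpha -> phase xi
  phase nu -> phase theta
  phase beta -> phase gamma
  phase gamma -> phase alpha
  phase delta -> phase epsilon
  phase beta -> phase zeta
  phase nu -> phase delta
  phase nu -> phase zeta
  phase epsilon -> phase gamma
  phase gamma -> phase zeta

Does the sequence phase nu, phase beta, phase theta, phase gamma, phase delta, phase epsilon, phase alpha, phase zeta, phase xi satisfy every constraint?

No

In the proposed order, phase gamma appears before phase epsilon.
But one of the constraints requires phase epsilon before phase gamma, so this ordering violates it.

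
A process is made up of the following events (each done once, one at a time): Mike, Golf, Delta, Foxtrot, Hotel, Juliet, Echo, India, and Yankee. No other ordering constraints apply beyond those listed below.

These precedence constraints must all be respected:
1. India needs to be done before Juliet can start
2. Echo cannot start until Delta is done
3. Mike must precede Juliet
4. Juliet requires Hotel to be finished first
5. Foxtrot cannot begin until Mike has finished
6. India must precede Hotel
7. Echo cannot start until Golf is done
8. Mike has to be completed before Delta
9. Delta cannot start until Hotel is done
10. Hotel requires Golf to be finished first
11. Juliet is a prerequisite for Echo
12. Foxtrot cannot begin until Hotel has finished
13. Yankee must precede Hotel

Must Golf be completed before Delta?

Yes

Following the dependencies: Golf → Hotel → Delta.
So Golf must precede Delta in any valid ordering.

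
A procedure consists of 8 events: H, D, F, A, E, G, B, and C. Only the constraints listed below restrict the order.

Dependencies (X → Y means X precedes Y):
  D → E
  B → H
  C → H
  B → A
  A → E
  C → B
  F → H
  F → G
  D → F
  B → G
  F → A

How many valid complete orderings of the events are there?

72

2 events have no prerequisites (D, C), so any of them could come first.
Enumerating by repeatedly choosing an available event (one whose prerequisites are all placed) gives 72 distinct complete orderings.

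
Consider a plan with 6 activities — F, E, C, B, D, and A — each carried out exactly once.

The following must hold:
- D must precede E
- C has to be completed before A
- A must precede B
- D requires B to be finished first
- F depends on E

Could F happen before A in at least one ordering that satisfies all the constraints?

No

There is a dependency chain A → B → D → E → F, so F always comes after A.
Hence F can never be scheduled before A.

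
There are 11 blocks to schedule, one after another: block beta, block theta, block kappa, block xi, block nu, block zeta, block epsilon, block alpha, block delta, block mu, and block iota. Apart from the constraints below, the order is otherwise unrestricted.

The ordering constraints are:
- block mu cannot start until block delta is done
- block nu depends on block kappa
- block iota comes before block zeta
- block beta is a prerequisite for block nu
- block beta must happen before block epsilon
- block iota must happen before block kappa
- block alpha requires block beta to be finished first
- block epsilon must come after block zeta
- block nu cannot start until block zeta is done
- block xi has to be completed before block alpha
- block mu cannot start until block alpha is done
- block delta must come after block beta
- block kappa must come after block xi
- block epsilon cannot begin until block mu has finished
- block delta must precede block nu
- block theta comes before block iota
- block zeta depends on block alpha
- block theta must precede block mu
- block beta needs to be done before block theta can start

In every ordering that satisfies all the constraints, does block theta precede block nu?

Yes

Chaining the stated constraints: block theta → block iota → block kappa → block nu.
Hence block theta necessarily comes before block nu.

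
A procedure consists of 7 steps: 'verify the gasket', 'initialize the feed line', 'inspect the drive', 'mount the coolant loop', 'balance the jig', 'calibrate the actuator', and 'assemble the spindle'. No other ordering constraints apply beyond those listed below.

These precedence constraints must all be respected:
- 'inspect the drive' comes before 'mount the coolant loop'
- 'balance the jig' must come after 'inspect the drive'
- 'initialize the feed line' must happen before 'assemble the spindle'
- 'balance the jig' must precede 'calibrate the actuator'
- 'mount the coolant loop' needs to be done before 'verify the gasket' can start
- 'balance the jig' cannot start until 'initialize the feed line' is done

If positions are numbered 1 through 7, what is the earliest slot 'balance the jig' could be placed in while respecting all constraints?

Working backwards through the constraints from 'balance the jig', its full set of required predecessors is 'initialize the feed line', 'inspect the drive' — 2 of them.
With 2 mandatory predecessors, the earliest 'balance the jig' can sit is position 2+1 = 3, and placing just those 2 first achieves it.

3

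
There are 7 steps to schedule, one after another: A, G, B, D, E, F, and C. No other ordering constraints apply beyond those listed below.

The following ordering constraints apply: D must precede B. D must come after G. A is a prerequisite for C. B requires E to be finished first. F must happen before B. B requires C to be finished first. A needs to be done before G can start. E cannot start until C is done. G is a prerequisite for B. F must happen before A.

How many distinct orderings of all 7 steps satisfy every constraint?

6

F is the only step with nothing required before it, so every ordering starts there.
Enumerating by repeatedly choosing an available step (one whose prerequisites are all placed) gives 6 distinct complete orderings.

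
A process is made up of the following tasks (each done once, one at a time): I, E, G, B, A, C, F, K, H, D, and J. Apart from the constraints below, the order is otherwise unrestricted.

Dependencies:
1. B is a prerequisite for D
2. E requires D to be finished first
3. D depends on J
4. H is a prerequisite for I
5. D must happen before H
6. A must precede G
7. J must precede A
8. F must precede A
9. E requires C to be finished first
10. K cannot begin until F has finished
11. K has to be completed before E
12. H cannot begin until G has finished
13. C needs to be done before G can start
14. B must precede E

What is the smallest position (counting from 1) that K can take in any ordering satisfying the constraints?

The only task forced before K (directly or transitively) is F.
So at minimum 1 task comes before K, putting K no earlier than position 2. That position is achievable by scheduling exactly that predecessor first.

2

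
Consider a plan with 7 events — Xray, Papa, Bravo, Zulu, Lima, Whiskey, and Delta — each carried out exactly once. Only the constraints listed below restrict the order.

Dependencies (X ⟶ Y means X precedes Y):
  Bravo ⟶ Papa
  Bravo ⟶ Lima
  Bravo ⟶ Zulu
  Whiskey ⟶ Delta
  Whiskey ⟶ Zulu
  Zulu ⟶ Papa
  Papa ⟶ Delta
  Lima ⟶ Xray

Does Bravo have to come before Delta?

Yes

There is a constraint chain Bravo → Papa → Delta.
That forces Bravo before Delta in every valid schedule.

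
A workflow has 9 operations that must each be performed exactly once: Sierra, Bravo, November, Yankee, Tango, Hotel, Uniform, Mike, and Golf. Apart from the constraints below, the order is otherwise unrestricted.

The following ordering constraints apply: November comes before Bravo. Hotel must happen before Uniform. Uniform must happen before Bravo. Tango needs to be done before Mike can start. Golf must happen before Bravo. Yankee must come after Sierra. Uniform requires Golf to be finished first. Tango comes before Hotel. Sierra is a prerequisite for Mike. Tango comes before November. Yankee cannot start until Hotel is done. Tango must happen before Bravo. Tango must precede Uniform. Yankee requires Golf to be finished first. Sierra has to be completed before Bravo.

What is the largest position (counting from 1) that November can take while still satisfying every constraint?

Following the constraints forward from November, its only required successor is Bravo.
With 1 mandatory successor out of 9 operations total, the latest slot for November is 9−1 = 8, and it's reachable by doing all non-successors before November.

8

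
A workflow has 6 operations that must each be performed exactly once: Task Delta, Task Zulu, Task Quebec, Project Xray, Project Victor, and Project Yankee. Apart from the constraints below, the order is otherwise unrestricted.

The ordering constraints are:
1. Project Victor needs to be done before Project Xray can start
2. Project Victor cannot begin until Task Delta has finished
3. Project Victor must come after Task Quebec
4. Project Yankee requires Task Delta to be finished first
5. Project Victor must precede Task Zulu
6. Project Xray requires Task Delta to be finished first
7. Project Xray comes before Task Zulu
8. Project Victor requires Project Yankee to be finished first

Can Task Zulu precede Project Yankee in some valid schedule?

No

Following Project Yankee → Project Victor → Task Zulu, Project Yankee must precede Task Zulu in every valid ordering.
So no valid ordering can have Task Zulu before Project Yankee.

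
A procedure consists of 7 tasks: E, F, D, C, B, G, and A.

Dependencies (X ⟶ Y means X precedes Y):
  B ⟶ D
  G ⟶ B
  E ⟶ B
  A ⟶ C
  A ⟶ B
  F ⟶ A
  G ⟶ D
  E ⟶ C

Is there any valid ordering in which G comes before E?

Yes

Nothing in the constraints forces E before G — there is no chain from E to G.
So a valid ordering placing G earlier than E exists.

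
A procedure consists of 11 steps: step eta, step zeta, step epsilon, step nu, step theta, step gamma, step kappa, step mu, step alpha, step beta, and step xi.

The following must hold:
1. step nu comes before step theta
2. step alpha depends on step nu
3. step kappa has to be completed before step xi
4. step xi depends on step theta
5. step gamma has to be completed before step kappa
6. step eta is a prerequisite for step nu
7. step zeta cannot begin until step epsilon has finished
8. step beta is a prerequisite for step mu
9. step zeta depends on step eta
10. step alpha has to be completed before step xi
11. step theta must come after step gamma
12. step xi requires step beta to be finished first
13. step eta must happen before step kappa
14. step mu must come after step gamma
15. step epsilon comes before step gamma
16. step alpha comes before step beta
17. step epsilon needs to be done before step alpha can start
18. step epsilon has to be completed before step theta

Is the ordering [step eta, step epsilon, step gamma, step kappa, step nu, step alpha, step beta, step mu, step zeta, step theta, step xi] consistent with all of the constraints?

Yes

Every stated constraint is respected: step eta sits at position 1, ahead of step zeta at position 9, and each of the other listed pairs likewise has the predecessor earlier in the sequence.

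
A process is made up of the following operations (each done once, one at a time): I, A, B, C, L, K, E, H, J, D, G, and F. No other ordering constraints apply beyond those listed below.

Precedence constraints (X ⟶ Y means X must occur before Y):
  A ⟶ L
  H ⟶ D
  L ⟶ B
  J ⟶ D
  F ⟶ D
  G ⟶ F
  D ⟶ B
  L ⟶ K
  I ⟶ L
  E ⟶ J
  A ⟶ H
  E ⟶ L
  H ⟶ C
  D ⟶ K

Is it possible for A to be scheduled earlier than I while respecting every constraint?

The constraints leave A and I unordered relative to each other; nothing requires I earlier.
So a valid ordering placing A earlier than I exists.

Yes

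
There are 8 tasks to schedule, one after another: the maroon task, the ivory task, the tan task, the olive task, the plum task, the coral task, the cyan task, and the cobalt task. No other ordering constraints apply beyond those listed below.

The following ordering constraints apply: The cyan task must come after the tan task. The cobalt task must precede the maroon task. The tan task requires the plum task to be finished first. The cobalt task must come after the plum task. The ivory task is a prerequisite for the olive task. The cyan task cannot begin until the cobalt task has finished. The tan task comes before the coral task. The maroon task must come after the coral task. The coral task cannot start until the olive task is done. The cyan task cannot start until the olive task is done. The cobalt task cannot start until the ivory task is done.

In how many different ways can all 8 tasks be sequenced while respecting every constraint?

60

2 tasks have no prerequisites (the ivory task, the plum task), so any of them could come first.
Systematically extending each partial ordering one task at a time and counting, there are 60 complete orderings.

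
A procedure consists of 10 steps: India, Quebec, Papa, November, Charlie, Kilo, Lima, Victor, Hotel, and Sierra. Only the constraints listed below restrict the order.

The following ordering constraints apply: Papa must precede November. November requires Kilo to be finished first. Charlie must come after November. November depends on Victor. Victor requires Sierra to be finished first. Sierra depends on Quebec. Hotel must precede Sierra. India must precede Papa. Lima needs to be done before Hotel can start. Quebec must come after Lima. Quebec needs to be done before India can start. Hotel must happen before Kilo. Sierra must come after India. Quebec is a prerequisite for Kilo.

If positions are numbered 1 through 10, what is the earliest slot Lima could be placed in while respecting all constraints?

Lima has no prerequisites at all, so it can go in position 1.

1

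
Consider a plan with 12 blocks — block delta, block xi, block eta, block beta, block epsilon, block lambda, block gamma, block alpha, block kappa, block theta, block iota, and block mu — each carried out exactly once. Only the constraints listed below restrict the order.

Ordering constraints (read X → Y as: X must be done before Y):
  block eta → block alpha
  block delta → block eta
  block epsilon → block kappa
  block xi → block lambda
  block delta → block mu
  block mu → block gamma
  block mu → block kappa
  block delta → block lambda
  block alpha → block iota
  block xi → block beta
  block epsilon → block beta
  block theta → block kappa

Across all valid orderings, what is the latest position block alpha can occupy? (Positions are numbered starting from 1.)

11

The only block forced after block alpha (directly or by a chain) is block iota.
With 1 mandatory successor out of 12 blocks total, the latest slot for block alpha is 12−1 = 11, and it's reachable by doing all non-successors before block alpha.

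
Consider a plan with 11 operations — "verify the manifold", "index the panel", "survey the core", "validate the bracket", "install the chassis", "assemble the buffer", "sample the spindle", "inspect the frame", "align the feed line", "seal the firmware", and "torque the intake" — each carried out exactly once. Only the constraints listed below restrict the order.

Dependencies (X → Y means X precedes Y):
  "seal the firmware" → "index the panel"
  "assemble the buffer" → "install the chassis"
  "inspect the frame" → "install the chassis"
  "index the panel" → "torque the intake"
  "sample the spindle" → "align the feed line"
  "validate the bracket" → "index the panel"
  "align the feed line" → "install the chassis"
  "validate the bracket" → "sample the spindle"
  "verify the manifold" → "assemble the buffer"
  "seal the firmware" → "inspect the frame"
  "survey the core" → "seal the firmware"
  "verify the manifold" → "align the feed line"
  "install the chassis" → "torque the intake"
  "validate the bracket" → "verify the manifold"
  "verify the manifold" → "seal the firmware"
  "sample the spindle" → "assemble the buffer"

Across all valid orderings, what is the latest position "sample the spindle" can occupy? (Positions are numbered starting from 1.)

The operations that are forced after "sample the spindle", directly or by a chain of constraints, are "install the chassis", "assemble the buffer", "align the feed line", "torque the intake". That's 4 operations.
With 4 mandatory successors out of 11 operations total, the latest slot for "sample the spindle" is 11−4 = 7, and it's reachable by doing all non-successors before "sample the spindle".

7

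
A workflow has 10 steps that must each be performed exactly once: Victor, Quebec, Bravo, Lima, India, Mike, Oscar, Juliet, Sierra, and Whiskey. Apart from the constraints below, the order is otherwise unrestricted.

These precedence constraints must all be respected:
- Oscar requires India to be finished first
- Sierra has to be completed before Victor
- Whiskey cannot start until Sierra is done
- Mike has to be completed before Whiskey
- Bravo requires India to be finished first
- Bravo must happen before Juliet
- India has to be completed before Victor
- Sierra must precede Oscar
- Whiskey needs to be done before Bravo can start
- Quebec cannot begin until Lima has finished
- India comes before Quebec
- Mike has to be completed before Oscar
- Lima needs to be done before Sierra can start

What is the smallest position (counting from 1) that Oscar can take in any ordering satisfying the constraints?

5

Every step that must precede Oscar has to come before it. Tracing all chains that end at Oscar, those steps are: Lima, India, Mike, Sierra — 4 in total.
So at minimum 4 steps come before Oscar, putting Oscar no earlier than position 5. That position is achievable by scheduling exactly those predecessors first.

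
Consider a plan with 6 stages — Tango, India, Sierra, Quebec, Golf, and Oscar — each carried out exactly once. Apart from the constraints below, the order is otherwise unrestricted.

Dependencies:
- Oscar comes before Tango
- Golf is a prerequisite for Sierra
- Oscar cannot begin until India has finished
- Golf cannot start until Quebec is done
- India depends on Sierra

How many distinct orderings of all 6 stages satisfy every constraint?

Only Quebec has no prerequisites, so it must go first.
Continuing from there, at each step only one stage has all its prerequisites placed, so the ordering is fully determined — there is exactly 1.

1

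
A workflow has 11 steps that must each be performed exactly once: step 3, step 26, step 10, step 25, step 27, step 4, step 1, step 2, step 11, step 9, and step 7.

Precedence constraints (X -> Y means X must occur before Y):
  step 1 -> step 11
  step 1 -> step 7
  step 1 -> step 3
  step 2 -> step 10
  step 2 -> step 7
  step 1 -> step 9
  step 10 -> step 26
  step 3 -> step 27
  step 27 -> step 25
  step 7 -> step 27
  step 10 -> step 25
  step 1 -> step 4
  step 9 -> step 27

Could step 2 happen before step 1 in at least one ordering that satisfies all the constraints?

Yes

The constraints leave step 2 and step 1 unordered relative to each other; nothing requires step 1 earlier.
That means at least one valid schedule has step 2 before step 1.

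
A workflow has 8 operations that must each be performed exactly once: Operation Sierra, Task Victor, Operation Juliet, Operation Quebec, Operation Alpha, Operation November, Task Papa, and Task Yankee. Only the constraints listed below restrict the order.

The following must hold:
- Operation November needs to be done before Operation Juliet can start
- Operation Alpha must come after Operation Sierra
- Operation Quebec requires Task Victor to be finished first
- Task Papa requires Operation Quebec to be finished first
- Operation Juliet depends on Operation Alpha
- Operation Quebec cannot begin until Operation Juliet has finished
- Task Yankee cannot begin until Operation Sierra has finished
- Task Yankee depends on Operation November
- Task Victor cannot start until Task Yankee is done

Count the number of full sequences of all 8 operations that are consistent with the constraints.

2 operations have no prerequisites (Operation Sierra, Operation November), so any of them could come first.
Counting all ways to extend the partial order to a total order gives 15.

15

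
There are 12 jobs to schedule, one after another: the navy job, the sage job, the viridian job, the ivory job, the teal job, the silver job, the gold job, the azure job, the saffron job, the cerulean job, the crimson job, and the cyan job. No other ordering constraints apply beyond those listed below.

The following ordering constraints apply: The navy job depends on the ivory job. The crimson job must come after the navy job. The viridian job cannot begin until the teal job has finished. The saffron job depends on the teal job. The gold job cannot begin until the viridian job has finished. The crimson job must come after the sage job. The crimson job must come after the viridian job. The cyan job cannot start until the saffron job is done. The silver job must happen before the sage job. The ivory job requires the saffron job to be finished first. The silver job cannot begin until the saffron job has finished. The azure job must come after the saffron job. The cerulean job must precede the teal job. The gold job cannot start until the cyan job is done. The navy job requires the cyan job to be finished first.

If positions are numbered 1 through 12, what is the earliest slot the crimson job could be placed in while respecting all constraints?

Every job that must precede the crimson job has to come before it. Tracing all chains that end at the crimson job, those jobs are: the navy job, the sage job, the viridian job, the ivory job, the teal job, the silver job, the saffron job, the cerulean job, the cyan job — 9 in total.
So at minimum 9 jobs come before the crimson job, putting the crimson job no earlier than position 10. That position is achievable by scheduling exactly those predecessors first.

10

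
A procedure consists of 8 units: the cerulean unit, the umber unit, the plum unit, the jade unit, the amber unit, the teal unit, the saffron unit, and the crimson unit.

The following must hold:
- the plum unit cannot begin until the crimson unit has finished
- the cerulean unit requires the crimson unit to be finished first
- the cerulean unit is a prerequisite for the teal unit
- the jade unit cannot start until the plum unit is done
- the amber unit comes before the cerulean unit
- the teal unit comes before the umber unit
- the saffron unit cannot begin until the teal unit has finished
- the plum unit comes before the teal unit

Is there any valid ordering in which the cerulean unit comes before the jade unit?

Yes

The constraints leave the cerulean unit and the jade unit unordered relative to each other; nothing requires the jade unit earlier.
So a valid ordering placing the cerulean unit earlier than the jade unit exists.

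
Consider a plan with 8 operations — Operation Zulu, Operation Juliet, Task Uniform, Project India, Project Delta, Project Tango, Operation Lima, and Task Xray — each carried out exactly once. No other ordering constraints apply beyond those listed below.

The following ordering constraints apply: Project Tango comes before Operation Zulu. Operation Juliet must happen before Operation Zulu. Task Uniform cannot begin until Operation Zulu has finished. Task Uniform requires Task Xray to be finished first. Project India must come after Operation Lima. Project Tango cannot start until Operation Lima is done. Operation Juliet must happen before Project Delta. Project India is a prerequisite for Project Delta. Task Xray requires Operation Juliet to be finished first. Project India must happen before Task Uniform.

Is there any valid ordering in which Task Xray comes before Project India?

Yes

The constraints leave Task Xray and Project India unordered relative to each other; nothing requires Project India earlier.
That means at least one valid schedule has Task Xray before Project India.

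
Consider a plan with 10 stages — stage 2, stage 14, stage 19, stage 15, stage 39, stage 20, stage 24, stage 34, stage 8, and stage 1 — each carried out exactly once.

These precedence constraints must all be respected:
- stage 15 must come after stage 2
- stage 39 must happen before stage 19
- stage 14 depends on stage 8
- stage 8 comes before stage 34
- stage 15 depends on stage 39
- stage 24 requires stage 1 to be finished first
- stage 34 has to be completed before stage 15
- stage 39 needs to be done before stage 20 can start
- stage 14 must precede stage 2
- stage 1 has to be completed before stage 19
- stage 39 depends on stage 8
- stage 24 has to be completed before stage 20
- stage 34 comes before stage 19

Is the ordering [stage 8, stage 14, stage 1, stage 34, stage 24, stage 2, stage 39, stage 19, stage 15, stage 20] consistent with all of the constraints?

Every stated constraint is respected: stage 8 sits at position 1, ahead of stage 39 at position 7, and each of the other listed pairs likewise has the predecessor earlier in the sequence.

Yes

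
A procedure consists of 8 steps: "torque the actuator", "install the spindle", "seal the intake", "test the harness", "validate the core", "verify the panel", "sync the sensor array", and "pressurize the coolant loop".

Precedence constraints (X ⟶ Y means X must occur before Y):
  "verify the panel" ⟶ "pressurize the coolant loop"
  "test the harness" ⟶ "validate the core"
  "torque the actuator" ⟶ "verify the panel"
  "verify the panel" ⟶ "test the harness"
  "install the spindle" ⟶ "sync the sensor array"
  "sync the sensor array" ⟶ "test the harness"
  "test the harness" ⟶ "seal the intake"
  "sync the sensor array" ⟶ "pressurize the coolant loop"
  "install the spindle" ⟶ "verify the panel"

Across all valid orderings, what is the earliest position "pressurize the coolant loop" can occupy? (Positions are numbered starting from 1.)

5

Every step that must precede "pressurize the coolant loop" has to come before it. Tracing all chains that end at "pressurize the coolant loop", those steps are: "torque the actuator", "install the spindle", "verify the panel", "sync the sensor array" — 4 in total.
With 4 mandatory predecessors, the earliest "pressurize the coolant loop" can sit is position 4+1 = 5, and placing just those 4 first achieves it.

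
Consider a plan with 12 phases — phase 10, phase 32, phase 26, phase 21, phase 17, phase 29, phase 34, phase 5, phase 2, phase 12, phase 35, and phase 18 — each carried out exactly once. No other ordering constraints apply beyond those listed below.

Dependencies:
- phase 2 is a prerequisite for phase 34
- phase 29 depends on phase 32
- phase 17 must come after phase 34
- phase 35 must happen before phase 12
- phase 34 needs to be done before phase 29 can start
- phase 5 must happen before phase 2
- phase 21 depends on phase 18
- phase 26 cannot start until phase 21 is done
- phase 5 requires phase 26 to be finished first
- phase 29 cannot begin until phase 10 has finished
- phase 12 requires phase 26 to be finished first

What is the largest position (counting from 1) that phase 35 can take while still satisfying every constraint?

11

The only phase forced after phase 35 (directly or by a chain) is phase 12.
So at least 1 phase follows phase 35, putting phase 35 no later than position 11. That position is achievable by scheduling everything else first.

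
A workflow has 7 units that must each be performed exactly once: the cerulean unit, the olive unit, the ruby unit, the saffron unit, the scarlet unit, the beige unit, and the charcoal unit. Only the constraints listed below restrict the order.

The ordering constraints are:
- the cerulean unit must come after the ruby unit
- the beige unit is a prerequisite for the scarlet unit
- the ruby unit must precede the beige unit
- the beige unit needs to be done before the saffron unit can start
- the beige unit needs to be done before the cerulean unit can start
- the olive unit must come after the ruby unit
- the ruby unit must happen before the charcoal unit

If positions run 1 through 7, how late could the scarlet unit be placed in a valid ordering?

The scarlet unit has no required successors, so nothing stops it from going last (position 7).

7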